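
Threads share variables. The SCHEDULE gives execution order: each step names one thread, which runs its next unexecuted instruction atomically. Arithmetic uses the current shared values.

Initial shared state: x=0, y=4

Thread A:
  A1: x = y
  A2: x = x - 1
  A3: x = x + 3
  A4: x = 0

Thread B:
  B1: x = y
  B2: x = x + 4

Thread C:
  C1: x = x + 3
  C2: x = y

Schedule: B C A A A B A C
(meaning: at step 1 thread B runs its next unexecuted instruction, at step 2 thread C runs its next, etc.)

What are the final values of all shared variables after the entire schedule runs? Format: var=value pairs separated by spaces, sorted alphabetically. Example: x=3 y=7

Step 1: thread B executes B1 (x = y). Shared: x=4 y=4. PCs: A@0 B@1 C@0
Step 2: thread C executes C1 (x = x + 3). Shared: x=7 y=4. PCs: A@0 B@1 C@1
Step 3: thread A executes A1 (x = y). Shared: x=4 y=4. PCs: A@1 B@1 C@1
Step 4: thread A executes A2 (x = x - 1). Shared: x=3 y=4. PCs: A@2 B@1 C@1
Step 5: thread A executes A3 (x = x + 3). Shared: x=6 y=4. PCs: A@3 B@1 C@1
Step 6: thread B executes B2 (x = x + 4). Shared: x=10 y=4. PCs: A@3 B@2 C@1
Step 7: thread A executes A4 (x = 0). Shared: x=0 y=4. PCs: A@4 B@2 C@1
Step 8: thread C executes C2 (x = y). Shared: x=4 y=4. PCs: A@4 B@2 C@2

Answer: x=4 y=4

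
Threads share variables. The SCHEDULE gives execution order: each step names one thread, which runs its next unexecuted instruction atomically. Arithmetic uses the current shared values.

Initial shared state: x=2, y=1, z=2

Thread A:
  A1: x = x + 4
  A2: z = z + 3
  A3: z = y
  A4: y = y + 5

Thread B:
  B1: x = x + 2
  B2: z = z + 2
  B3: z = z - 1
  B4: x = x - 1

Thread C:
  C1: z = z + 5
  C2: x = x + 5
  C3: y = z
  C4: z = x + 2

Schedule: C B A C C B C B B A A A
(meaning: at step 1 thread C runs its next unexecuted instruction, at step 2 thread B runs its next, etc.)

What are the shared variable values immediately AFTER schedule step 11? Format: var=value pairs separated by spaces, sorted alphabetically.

Step 1: thread C executes C1 (z = z + 5). Shared: x=2 y=1 z=7. PCs: A@0 B@0 C@1
Step 2: thread B executes B1 (x = x + 2). Shared: x=4 y=1 z=7. PCs: A@0 B@1 C@1
Step 3: thread A executes A1 (x = x + 4). Shared: x=8 y=1 z=7. PCs: A@1 B@1 C@1
Step 4: thread C executes C2 (x = x + 5). Shared: x=13 y=1 z=7. PCs: A@1 B@1 C@2
Step 5: thread C executes C3 (y = z). Shared: x=13 y=7 z=7. PCs: A@1 B@1 C@3
Step 6: thread B executes B2 (z = z + 2). Shared: x=13 y=7 z=9. PCs: A@1 B@2 C@3
Step 7: thread C executes C4 (z = x + 2). Shared: x=13 y=7 z=15. PCs: A@1 B@2 C@4
Step 8: thread B executes B3 (z = z - 1). Shared: x=13 y=7 z=14. PCs: A@1 B@3 C@4
Step 9: thread B executes B4 (x = x - 1). Shared: x=12 y=7 z=14. PCs: A@1 B@4 C@4
Step 10: thread A executes A2 (z = z + 3). Shared: x=12 y=7 z=17. PCs: A@2 B@4 C@4
Step 11: thread A executes A3 (z = y). Shared: x=12 y=7 z=7. PCs: A@3 B@4 C@4

Answer: x=12 y=7 z=7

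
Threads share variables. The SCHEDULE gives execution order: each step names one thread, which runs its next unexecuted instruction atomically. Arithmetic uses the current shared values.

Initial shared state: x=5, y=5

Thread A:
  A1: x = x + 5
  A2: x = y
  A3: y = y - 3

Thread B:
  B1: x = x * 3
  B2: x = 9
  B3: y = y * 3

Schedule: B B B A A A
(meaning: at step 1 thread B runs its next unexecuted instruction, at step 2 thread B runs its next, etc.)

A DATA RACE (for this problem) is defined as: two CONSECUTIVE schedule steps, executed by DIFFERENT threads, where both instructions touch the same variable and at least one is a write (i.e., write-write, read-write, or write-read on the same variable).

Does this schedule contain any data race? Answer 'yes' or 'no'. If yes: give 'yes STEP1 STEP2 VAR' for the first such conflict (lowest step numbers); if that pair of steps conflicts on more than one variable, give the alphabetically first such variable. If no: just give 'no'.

Answer: no

Derivation:
Steps 1,2: same thread (B). No race.
Steps 2,3: same thread (B). No race.
Steps 3,4: B(r=y,w=y) vs A(r=x,w=x). No conflict.
Steps 4,5: same thread (A). No race.
Steps 5,6: same thread (A). No race.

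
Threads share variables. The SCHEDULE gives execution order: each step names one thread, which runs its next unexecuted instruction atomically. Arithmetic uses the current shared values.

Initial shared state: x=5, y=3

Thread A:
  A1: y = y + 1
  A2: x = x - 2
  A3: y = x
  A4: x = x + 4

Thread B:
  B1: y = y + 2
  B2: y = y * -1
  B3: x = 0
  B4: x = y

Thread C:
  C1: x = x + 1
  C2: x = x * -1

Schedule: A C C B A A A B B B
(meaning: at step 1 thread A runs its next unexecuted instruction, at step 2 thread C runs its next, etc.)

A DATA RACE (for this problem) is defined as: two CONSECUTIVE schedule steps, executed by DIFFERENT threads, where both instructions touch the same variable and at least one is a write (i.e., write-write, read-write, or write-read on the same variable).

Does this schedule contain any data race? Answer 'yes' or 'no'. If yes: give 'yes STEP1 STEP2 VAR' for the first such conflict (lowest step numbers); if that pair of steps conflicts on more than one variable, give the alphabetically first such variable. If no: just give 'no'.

Answer: no

Derivation:
Steps 1,2: A(r=y,w=y) vs C(r=x,w=x). No conflict.
Steps 2,3: same thread (C). No race.
Steps 3,4: C(r=x,w=x) vs B(r=y,w=y). No conflict.
Steps 4,5: B(r=y,w=y) vs A(r=x,w=x). No conflict.
Steps 5,6: same thread (A). No race.
Steps 6,7: same thread (A). No race.
Steps 7,8: A(r=x,w=x) vs B(r=y,w=y). No conflict.
Steps 8,9: same thread (B). No race.
Steps 9,10: same thread (B). No race.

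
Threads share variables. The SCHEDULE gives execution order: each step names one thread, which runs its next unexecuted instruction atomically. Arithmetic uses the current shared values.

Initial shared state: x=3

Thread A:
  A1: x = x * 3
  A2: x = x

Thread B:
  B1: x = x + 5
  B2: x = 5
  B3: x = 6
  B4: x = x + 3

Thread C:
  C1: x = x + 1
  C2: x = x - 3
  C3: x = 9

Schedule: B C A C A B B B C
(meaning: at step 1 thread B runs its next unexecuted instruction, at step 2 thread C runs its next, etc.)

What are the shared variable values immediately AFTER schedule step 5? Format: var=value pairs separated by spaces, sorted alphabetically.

Answer: x=24

Derivation:
Step 1: thread B executes B1 (x = x + 5). Shared: x=8. PCs: A@0 B@1 C@0
Step 2: thread C executes C1 (x = x + 1). Shared: x=9. PCs: A@0 B@1 C@1
Step 3: thread A executes A1 (x = x * 3). Shared: x=27. PCs: A@1 B@1 C@1
Step 4: thread C executes C2 (x = x - 3). Shared: x=24. PCs: A@1 B@1 C@2
Step 5: thread A executes A2 (x = x). Shared: x=24. PCs: A@2 B@1 C@2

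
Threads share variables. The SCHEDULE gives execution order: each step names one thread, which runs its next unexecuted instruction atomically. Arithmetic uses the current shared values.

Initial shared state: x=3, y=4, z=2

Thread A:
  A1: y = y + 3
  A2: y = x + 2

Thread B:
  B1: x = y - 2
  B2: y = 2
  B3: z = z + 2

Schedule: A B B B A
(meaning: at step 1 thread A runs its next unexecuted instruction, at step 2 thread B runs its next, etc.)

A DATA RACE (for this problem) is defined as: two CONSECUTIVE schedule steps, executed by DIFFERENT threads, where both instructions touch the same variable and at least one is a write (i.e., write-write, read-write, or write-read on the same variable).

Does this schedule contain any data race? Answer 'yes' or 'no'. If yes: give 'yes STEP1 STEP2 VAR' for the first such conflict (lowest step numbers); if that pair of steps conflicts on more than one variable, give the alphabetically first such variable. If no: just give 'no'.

Steps 1,2: A(y = y + 3) vs B(x = y - 2). RACE on y (W-R).
Steps 2,3: same thread (B). No race.
Steps 3,4: same thread (B). No race.
Steps 4,5: B(r=z,w=z) vs A(r=x,w=y). No conflict.
First conflict at steps 1,2.

Answer: yes 1 2 y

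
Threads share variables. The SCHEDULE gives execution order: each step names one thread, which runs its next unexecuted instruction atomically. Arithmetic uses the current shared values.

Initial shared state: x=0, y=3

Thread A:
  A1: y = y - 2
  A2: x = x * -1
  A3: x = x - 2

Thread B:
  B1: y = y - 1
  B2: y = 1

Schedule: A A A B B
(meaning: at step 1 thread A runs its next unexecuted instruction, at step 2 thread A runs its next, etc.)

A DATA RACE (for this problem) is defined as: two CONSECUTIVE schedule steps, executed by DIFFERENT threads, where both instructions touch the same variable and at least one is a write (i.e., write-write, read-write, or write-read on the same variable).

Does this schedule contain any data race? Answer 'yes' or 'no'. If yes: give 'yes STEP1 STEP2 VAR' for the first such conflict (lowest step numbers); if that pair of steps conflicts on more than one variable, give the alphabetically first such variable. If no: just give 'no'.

Steps 1,2: same thread (A). No race.
Steps 2,3: same thread (A). No race.
Steps 3,4: A(r=x,w=x) vs B(r=y,w=y). No conflict.
Steps 4,5: same thread (B). No race.

Answer: no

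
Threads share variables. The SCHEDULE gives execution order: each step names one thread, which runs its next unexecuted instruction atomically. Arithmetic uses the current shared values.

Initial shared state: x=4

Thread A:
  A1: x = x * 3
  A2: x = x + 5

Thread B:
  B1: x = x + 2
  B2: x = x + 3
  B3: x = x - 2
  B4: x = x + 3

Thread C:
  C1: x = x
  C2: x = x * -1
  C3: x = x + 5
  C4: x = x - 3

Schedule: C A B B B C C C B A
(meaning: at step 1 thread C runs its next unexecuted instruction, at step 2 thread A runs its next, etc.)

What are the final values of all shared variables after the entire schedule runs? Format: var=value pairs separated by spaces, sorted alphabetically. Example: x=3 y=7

Step 1: thread C executes C1 (x = x). Shared: x=4. PCs: A@0 B@0 C@1
Step 2: thread A executes A1 (x = x * 3). Shared: x=12. PCs: A@1 B@0 C@1
Step 3: thread B executes B1 (x = x + 2). Shared: x=14. PCs: A@1 B@1 C@1
Step 4: thread B executes B2 (x = x + 3). Shared: x=17. PCs: A@1 B@2 C@1
Step 5: thread B executes B3 (x = x - 2). Shared: x=15. PCs: A@1 B@3 C@1
Step 6: thread C executes C2 (x = x * -1). Shared: x=-15. PCs: A@1 B@3 C@2
Step 7: thread C executes C3 (x = x + 5). Shared: x=-10. PCs: A@1 B@3 C@3
Step 8: thread C executes C4 (x = x - 3). Shared: x=-13. PCs: A@1 B@3 C@4
Step 9: thread B executes B4 (x = x + 3). Shared: x=-10. PCs: A@1 B@4 C@4
Step 10: thread A executes A2 (x = x + 5). Shared: x=-5. PCs: A@2 B@4 C@4

Answer: x=-5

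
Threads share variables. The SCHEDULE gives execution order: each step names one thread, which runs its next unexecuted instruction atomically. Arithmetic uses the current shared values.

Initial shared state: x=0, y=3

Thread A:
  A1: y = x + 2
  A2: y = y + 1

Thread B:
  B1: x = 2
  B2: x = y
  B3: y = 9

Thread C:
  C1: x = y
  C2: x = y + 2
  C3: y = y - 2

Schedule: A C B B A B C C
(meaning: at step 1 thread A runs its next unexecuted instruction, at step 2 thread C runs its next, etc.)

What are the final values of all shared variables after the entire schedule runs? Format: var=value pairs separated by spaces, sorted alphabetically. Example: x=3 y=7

Step 1: thread A executes A1 (y = x + 2). Shared: x=0 y=2. PCs: A@1 B@0 C@0
Step 2: thread C executes C1 (x = y). Shared: x=2 y=2. PCs: A@1 B@0 C@1
Step 3: thread B executes B1 (x = 2). Shared: x=2 y=2. PCs: A@1 B@1 C@1
Step 4: thread B executes B2 (x = y). Shared: x=2 y=2. PCs: A@1 B@2 C@1
Step 5: thread A executes A2 (y = y + 1). Shared: x=2 y=3. PCs: A@2 B@2 C@1
Step 6: thread B executes B3 (y = 9). Shared: x=2 y=9. PCs: A@2 B@3 C@1
Step 7: thread C executes C2 (x = y + 2). Shared: x=11 y=9. PCs: A@2 B@3 C@2
Step 8: thread C executes C3 (y = y - 2). Shared: x=11 y=7. PCs: A@2 B@3 C@3

Answer: x=11 y=7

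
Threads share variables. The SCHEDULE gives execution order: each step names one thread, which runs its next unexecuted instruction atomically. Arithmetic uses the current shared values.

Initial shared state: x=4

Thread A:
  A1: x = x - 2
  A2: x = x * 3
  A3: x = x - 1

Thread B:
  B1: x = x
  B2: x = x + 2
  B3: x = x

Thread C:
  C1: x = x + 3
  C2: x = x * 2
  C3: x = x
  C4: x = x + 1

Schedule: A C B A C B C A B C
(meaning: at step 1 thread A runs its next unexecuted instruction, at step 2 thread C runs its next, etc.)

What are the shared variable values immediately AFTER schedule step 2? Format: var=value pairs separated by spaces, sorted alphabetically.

Step 1: thread A executes A1 (x = x - 2). Shared: x=2. PCs: A@1 B@0 C@0
Step 2: thread C executes C1 (x = x + 3). Shared: x=5. PCs: A@1 B@0 C@1

Answer: x=5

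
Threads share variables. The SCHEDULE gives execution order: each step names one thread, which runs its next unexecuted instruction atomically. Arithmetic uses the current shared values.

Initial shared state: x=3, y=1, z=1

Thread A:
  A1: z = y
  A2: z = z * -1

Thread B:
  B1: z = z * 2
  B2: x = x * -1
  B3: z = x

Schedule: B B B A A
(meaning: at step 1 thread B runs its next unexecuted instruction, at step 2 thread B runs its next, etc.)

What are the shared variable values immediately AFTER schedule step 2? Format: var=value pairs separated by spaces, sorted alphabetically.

Step 1: thread B executes B1 (z = z * 2). Shared: x=3 y=1 z=2. PCs: A@0 B@1
Step 2: thread B executes B2 (x = x * -1). Shared: x=-3 y=1 z=2. PCs: A@0 B@2

Answer: x=-3 y=1 z=2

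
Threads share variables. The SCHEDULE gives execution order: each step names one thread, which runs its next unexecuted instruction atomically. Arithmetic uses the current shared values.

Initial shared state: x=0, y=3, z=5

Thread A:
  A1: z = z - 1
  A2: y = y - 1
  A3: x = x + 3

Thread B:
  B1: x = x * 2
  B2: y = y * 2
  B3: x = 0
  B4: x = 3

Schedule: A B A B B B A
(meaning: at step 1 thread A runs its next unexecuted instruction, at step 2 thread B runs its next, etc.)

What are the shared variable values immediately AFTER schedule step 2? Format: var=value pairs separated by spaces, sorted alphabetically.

Step 1: thread A executes A1 (z = z - 1). Shared: x=0 y=3 z=4. PCs: A@1 B@0
Step 2: thread B executes B1 (x = x * 2). Shared: x=0 y=3 z=4. PCs: A@1 B@1

Answer: x=0 y=3 z=4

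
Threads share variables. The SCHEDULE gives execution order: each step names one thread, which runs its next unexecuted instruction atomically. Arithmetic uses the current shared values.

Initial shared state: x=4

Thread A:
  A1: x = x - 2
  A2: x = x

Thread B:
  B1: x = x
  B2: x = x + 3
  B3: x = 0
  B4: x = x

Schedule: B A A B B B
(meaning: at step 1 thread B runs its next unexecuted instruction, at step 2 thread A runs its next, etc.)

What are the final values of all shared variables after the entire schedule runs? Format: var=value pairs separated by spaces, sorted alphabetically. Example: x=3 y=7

Step 1: thread B executes B1 (x = x). Shared: x=4. PCs: A@0 B@1
Step 2: thread A executes A1 (x = x - 2). Shared: x=2. PCs: A@1 B@1
Step 3: thread A executes A2 (x = x). Shared: x=2. PCs: A@2 B@1
Step 4: thread B executes B2 (x = x + 3). Shared: x=5. PCs: A@2 B@2
Step 5: thread B executes B3 (x = 0). Shared: x=0. PCs: A@2 B@3
Step 6: thread B executes B4 (x = x). Shared: x=0. PCs: A@2 B@4

Answer: x=0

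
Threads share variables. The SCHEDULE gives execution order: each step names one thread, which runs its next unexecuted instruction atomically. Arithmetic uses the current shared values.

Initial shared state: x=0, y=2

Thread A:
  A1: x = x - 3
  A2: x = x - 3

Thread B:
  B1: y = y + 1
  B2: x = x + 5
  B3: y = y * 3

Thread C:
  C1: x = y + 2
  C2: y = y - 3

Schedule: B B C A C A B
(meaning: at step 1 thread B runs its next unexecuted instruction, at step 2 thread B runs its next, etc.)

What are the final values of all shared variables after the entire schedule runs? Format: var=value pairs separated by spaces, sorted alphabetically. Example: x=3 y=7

Answer: x=-1 y=0

Derivation:
Step 1: thread B executes B1 (y = y + 1). Shared: x=0 y=3. PCs: A@0 B@1 C@0
Step 2: thread B executes B2 (x = x + 5). Shared: x=5 y=3. PCs: A@0 B@2 C@0
Step 3: thread C executes C1 (x = y + 2). Shared: x=5 y=3. PCs: A@0 B@2 C@1
Step 4: thread A executes A1 (x = x - 3). Shared: x=2 y=3. PCs: A@1 B@2 C@1
Step 5: thread C executes C2 (y = y - 3). Shared: x=2 y=0. PCs: A@1 B@2 C@2
Step 6: thread A executes A2 (x = x - 3). Shared: x=-1 y=0. PCs: A@2 B@2 C@2
Step 7: thread B executes B3 (y = y * 3). Shared: x=-1 y=0. PCs: A@2 B@3 C@2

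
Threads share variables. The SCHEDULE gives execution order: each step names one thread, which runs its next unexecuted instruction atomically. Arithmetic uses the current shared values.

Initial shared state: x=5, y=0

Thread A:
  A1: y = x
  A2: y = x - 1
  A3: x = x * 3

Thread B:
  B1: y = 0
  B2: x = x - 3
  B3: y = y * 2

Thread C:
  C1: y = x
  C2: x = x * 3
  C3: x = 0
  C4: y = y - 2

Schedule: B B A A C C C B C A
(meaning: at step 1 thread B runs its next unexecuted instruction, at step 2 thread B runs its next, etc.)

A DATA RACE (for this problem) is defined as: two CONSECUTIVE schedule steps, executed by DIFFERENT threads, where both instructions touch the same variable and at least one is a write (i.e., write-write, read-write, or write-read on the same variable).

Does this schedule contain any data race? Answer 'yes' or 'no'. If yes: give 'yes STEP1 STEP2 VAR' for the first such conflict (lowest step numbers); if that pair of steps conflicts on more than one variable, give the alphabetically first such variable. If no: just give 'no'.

Steps 1,2: same thread (B). No race.
Steps 2,3: B(x = x - 3) vs A(y = x). RACE on x (W-R).
Steps 3,4: same thread (A). No race.
Steps 4,5: A(y = x - 1) vs C(y = x). RACE on y (W-W).
Steps 5,6: same thread (C). No race.
Steps 6,7: same thread (C). No race.
Steps 7,8: C(r=-,w=x) vs B(r=y,w=y). No conflict.
Steps 8,9: B(y = y * 2) vs C(y = y - 2). RACE on y (W-W).
Steps 9,10: C(r=y,w=y) vs A(r=x,w=x). No conflict.
First conflict at steps 2,3.

Answer: yes 2 3 x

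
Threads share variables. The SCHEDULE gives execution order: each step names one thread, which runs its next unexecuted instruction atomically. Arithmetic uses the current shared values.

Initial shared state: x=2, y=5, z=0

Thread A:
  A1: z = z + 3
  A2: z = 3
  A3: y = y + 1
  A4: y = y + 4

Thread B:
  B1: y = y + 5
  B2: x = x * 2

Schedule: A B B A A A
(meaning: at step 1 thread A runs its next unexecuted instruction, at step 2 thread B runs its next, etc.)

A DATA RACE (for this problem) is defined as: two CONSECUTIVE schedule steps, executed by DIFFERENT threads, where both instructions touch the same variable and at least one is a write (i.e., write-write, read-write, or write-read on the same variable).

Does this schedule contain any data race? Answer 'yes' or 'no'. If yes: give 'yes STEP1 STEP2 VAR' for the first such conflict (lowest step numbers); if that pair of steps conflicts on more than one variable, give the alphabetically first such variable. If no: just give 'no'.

Steps 1,2: A(r=z,w=z) vs B(r=y,w=y). No conflict.
Steps 2,3: same thread (B). No race.
Steps 3,4: B(r=x,w=x) vs A(r=-,w=z). No conflict.
Steps 4,5: same thread (A). No race.
Steps 5,6: same thread (A). No race.

Answer: no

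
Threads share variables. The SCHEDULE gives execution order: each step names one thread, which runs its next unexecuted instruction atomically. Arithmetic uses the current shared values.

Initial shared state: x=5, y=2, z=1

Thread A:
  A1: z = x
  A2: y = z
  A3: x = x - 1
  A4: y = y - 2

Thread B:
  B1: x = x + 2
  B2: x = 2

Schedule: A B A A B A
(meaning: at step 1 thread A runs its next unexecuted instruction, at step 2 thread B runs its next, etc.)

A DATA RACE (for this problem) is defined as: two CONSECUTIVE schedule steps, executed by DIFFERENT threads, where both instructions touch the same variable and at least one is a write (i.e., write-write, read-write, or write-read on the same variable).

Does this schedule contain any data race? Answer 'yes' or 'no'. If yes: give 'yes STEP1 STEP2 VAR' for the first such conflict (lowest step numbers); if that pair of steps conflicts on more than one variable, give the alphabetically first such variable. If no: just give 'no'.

Answer: yes 1 2 x

Derivation:
Steps 1,2: A(z = x) vs B(x = x + 2). RACE on x (R-W).
Steps 2,3: B(r=x,w=x) vs A(r=z,w=y). No conflict.
Steps 3,4: same thread (A). No race.
Steps 4,5: A(x = x - 1) vs B(x = 2). RACE on x (W-W).
Steps 5,6: B(r=-,w=x) vs A(r=y,w=y). No conflict.
First conflict at steps 1,2.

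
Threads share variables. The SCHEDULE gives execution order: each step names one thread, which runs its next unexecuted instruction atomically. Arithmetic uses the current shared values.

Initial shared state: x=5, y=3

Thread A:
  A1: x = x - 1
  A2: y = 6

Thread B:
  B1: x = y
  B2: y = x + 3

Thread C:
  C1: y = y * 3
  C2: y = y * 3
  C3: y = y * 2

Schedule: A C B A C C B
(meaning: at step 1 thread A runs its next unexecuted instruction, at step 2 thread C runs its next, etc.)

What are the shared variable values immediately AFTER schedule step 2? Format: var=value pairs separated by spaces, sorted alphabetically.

Step 1: thread A executes A1 (x = x - 1). Shared: x=4 y=3. PCs: A@1 B@0 C@0
Step 2: thread C executes C1 (y = y * 3). Shared: x=4 y=9. PCs: A@1 B@0 C@1

Answer: x=4 y=9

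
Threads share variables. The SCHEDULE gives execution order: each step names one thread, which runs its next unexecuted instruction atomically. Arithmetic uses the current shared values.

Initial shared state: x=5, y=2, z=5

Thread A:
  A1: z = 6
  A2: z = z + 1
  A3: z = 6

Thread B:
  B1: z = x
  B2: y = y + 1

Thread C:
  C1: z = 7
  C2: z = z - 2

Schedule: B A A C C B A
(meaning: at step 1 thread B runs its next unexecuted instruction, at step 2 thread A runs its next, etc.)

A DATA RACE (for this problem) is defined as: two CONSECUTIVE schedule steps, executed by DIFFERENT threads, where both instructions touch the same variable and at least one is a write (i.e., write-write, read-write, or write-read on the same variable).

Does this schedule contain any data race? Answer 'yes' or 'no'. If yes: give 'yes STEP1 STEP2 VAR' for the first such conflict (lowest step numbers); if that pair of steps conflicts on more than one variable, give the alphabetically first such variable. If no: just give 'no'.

Steps 1,2: B(z = x) vs A(z = 6). RACE on z (W-W).
Steps 2,3: same thread (A). No race.
Steps 3,4: A(z = z + 1) vs C(z = 7). RACE on z (W-W).
Steps 4,5: same thread (C). No race.
Steps 5,6: C(r=z,w=z) vs B(r=y,w=y). No conflict.
Steps 6,7: B(r=y,w=y) vs A(r=-,w=z). No conflict.
First conflict at steps 1,2.

Answer: yes 1 2 z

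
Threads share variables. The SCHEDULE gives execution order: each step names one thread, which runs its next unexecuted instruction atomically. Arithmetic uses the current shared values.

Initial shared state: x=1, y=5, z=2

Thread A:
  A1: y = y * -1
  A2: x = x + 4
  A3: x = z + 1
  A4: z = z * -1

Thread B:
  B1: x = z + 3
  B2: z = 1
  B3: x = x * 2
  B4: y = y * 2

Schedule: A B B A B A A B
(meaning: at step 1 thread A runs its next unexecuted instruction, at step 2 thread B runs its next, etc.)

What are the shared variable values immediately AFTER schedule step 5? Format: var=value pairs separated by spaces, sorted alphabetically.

Step 1: thread A executes A1 (y = y * -1). Shared: x=1 y=-5 z=2. PCs: A@1 B@0
Step 2: thread B executes B1 (x = z + 3). Shared: x=5 y=-5 z=2. PCs: A@1 B@1
Step 3: thread B executes B2 (z = 1). Shared: x=5 y=-5 z=1. PCs: A@1 B@2
Step 4: thread A executes A2 (x = x + 4). Shared: x=9 y=-5 z=1. PCs: A@2 B@2
Step 5: thread B executes B3 (x = x * 2). Shared: x=18 y=-5 z=1. PCs: A@2 B@3

Answer: x=18 y=-5 z=1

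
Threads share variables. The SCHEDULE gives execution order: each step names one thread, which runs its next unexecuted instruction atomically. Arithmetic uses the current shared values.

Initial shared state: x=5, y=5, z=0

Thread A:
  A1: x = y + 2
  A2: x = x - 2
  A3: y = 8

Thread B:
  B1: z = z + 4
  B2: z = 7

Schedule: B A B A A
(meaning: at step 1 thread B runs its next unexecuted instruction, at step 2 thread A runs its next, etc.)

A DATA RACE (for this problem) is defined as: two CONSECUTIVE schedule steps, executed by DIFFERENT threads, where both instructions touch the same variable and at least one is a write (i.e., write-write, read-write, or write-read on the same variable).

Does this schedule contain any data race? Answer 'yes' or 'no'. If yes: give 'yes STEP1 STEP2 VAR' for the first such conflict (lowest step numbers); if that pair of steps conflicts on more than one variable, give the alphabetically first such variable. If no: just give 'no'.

Steps 1,2: B(r=z,w=z) vs A(r=y,w=x). No conflict.
Steps 2,3: A(r=y,w=x) vs B(r=-,w=z). No conflict.
Steps 3,4: B(r=-,w=z) vs A(r=x,w=x). No conflict.
Steps 4,5: same thread (A). No race.

Answer: no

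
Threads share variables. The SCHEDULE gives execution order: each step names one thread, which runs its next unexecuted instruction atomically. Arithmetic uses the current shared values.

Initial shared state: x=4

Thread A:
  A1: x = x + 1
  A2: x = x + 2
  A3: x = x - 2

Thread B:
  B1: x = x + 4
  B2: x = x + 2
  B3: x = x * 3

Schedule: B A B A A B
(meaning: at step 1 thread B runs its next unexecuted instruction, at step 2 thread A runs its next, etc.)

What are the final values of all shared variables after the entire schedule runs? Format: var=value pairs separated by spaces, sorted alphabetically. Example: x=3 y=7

Answer: x=33

Derivation:
Step 1: thread B executes B1 (x = x + 4). Shared: x=8. PCs: A@0 B@1
Step 2: thread A executes A1 (x = x + 1). Shared: x=9. PCs: A@1 B@1
Step 3: thread B executes B2 (x = x + 2). Shared: x=11. PCs: A@1 B@2
Step 4: thread A executes A2 (x = x + 2). Shared: x=13. PCs: A@2 B@2
Step 5: thread A executes A3 (x = x - 2). Shared: x=11. PCs: A@3 B@2
Step 6: thread B executes B3 (x = x * 3). Shared: x=33. PCs: A@3 B@3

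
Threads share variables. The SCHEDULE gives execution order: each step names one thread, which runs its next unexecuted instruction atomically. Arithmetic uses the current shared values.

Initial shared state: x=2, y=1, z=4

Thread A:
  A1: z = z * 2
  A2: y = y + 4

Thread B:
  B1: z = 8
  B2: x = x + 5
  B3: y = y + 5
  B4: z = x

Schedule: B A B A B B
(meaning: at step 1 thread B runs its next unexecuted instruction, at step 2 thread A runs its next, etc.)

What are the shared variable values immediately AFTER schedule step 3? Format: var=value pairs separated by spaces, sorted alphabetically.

Step 1: thread B executes B1 (z = 8). Shared: x=2 y=1 z=8. PCs: A@0 B@1
Step 2: thread A executes A1 (z = z * 2). Shared: x=2 y=1 z=16. PCs: A@1 B@1
Step 3: thread B executes B2 (x = x + 5). Shared: x=7 y=1 z=16. PCs: A@1 B@2

Answer: x=7 y=1 z=16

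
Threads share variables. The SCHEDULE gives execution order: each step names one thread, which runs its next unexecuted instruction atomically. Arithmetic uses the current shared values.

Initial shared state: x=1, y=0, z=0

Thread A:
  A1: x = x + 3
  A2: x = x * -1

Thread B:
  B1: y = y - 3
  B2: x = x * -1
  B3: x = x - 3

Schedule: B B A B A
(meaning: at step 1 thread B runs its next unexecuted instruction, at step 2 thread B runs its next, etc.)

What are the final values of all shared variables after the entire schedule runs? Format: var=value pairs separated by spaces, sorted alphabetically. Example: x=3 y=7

Answer: x=1 y=-3 z=0

Derivation:
Step 1: thread B executes B1 (y = y - 3). Shared: x=1 y=-3 z=0. PCs: A@0 B@1
Step 2: thread B executes B2 (x = x * -1). Shared: x=-1 y=-3 z=0. PCs: A@0 B@2
Step 3: thread A executes A1 (x = x + 3). Shared: x=2 y=-3 z=0. PCs: A@1 B@2
Step 4: thread B executes B3 (x = x - 3). Shared: x=-1 y=-3 z=0. PCs: A@1 B@3
Step 5: thread A executes A2 (x = x * -1). Shared: x=1 y=-3 z=0. PCs: A@2 B@3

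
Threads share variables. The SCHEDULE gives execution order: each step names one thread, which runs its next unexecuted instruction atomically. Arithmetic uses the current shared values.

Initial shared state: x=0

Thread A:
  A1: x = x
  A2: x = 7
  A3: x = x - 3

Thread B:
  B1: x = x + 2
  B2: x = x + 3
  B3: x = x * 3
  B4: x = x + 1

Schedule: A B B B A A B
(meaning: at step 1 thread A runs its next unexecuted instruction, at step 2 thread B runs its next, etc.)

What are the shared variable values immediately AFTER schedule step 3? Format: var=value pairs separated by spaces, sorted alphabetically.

Step 1: thread A executes A1 (x = x). Shared: x=0. PCs: A@1 B@0
Step 2: thread B executes B1 (x = x + 2). Shared: x=2. PCs: A@1 B@1
Step 3: thread B executes B2 (x = x + 3). Shared: x=5. PCs: A@1 B@2

Answer: x=5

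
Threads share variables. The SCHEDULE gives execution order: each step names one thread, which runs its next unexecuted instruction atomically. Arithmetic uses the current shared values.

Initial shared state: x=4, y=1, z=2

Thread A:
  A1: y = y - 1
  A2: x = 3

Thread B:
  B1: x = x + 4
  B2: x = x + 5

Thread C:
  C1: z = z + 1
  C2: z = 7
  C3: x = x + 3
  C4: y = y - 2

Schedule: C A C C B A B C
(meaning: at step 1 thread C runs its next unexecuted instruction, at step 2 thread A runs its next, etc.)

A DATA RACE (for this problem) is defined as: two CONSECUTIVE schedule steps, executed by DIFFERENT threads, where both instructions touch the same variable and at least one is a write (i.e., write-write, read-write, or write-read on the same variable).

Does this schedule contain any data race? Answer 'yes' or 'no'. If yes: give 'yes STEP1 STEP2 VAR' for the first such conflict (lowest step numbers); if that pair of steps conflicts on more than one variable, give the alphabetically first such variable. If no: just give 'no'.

Answer: yes 4 5 x

Derivation:
Steps 1,2: C(r=z,w=z) vs A(r=y,w=y). No conflict.
Steps 2,3: A(r=y,w=y) vs C(r=-,w=z). No conflict.
Steps 3,4: same thread (C). No race.
Steps 4,5: C(x = x + 3) vs B(x = x + 4). RACE on x (W-W).
Steps 5,6: B(x = x + 4) vs A(x = 3). RACE on x (W-W).
Steps 6,7: A(x = 3) vs B(x = x + 5). RACE on x (W-W).
Steps 7,8: B(r=x,w=x) vs C(r=y,w=y). No conflict.
First conflict at steps 4,5.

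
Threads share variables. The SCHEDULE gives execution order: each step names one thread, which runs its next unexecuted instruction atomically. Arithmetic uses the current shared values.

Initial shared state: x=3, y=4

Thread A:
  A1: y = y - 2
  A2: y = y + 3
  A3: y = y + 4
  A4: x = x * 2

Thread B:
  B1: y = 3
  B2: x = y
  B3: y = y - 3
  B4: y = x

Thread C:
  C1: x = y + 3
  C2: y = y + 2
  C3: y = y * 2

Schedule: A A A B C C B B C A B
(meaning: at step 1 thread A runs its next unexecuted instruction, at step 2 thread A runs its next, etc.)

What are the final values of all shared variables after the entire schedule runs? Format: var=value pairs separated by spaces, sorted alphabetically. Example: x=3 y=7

Step 1: thread A executes A1 (y = y - 2). Shared: x=3 y=2. PCs: A@1 B@0 C@0
Step 2: thread A executes A2 (y = y + 3). Shared: x=3 y=5. PCs: A@2 B@0 C@0
Step 3: thread A executes A3 (y = y + 4). Shared: x=3 y=9. PCs: A@3 B@0 C@0
Step 4: thread B executes B1 (y = 3). Shared: x=3 y=3. PCs: A@3 B@1 C@0
Step 5: thread C executes C1 (x = y + 3). Shared: x=6 y=3. PCs: A@3 B@1 C@1
Step 6: thread C executes C2 (y = y + 2). Shared: x=6 y=5. PCs: A@3 B@1 C@2
Step 7: thread B executes B2 (x = y). Shared: x=5 y=5. PCs: A@3 B@2 C@2
Step 8: thread B executes B3 (y = y - 3). Shared: x=5 y=2. PCs: A@3 B@3 C@2
Step 9: thread C executes C3 (y = y * 2). Shared: x=5 y=4. PCs: A@3 B@3 C@3
Step 10: thread A executes A4 (x = x * 2). Shared: x=10 y=4. PCs: A@4 B@3 C@3
Step 11: thread B executes B4 (y = x). Shared: x=10 y=10. PCs: A@4 B@4 C@3

Answer: x=10 y=10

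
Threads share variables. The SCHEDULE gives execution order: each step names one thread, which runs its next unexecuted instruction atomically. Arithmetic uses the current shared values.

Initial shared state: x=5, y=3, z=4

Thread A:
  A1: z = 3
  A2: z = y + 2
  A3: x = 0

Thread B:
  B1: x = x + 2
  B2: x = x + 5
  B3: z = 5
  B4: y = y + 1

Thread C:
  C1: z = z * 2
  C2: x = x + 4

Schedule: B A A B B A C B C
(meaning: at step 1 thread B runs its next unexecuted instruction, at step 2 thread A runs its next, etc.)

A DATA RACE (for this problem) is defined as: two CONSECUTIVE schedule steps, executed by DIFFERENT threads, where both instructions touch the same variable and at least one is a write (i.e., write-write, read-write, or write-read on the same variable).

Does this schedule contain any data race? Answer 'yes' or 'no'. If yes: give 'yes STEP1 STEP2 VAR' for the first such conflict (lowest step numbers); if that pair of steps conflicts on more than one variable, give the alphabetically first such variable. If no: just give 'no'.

Answer: no

Derivation:
Steps 1,2: B(r=x,w=x) vs A(r=-,w=z). No conflict.
Steps 2,3: same thread (A). No race.
Steps 3,4: A(r=y,w=z) vs B(r=x,w=x). No conflict.
Steps 4,5: same thread (B). No race.
Steps 5,6: B(r=-,w=z) vs A(r=-,w=x). No conflict.
Steps 6,7: A(r=-,w=x) vs C(r=z,w=z). No conflict.
Steps 7,8: C(r=z,w=z) vs B(r=y,w=y). No conflict.
Steps 8,9: B(r=y,w=y) vs C(r=x,w=x). No conflict.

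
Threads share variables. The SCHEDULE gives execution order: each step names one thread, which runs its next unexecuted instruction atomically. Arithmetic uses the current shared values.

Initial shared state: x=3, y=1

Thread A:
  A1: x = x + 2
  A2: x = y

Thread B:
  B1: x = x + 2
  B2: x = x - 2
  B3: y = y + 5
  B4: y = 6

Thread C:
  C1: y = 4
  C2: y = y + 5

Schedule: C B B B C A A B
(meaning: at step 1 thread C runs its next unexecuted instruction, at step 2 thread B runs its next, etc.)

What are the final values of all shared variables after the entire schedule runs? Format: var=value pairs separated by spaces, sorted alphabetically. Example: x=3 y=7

Answer: x=14 y=6

Derivation:
Step 1: thread C executes C1 (y = 4). Shared: x=3 y=4. PCs: A@0 B@0 C@1
Step 2: thread B executes B1 (x = x + 2). Shared: x=5 y=4. PCs: A@0 B@1 C@1
Step 3: thread B executes B2 (x = x - 2). Shared: x=3 y=4. PCs: A@0 B@2 C@1
Step 4: thread B executes B3 (y = y + 5). Shared: x=3 y=9. PCs: A@0 B@3 C@1
Step 5: thread C executes C2 (y = y + 5). Shared: x=3 y=14. PCs: A@0 B@3 C@2
Step 6: thread A executes A1 (x = x + 2). Shared: x=5 y=14. PCs: A@1 B@3 C@2
Step 7: thread A executes A2 (x = y). Shared: x=14 y=14. PCs: A@2 B@3 C@2
Step 8: thread B executes B4 (y = 6). Shared: x=14 y=6. PCs: A@2 B@4 C@2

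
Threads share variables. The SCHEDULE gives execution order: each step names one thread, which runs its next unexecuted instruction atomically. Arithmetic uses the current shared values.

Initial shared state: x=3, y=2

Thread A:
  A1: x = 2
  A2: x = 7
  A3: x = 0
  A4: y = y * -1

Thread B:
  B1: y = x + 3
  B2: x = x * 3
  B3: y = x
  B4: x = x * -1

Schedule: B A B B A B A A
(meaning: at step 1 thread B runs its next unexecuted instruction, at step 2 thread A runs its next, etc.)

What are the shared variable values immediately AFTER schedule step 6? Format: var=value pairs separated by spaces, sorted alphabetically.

Answer: x=-7 y=6

Derivation:
Step 1: thread B executes B1 (y = x + 3). Shared: x=3 y=6. PCs: A@0 B@1
Step 2: thread A executes A1 (x = 2). Shared: x=2 y=6. PCs: A@1 B@1
Step 3: thread B executes B2 (x = x * 3). Shared: x=6 y=6. PCs: A@1 B@2
Step 4: thread B executes B3 (y = x). Shared: x=6 y=6. PCs: A@1 B@3
Step 5: thread A executes A2 (x = 7). Shared: x=7 y=6. PCs: A@2 B@3
Step 6: thread B executes B4 (x = x * -1). Shared: x=-7 y=6. PCs: A@2 B@4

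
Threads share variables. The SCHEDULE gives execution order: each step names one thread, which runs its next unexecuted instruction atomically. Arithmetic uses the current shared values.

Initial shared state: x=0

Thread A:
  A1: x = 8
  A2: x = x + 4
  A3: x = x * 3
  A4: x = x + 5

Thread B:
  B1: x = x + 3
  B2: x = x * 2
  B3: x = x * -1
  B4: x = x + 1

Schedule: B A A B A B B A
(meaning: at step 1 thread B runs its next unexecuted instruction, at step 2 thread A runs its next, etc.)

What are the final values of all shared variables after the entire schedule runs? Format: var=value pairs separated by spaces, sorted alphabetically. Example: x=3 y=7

Step 1: thread B executes B1 (x = x + 3). Shared: x=3. PCs: A@0 B@1
Step 2: thread A executes A1 (x = 8). Shared: x=8. PCs: A@1 B@1
Step 3: thread A executes A2 (x = x + 4). Shared: x=12. PCs: A@2 B@1
Step 4: thread B executes B2 (x = x * 2). Shared: x=24. PCs: A@2 B@2
Step 5: thread A executes A3 (x = x * 3). Shared: x=72. PCs: A@3 B@2
Step 6: thread B executes B3 (x = x * -1). Shared: x=-72. PCs: A@3 B@3
Step 7: thread B executes B4 (x = x + 1). Shared: x=-71. PCs: A@3 B@4
Step 8: thread A executes A4 (x = x + 5). Shared: x=-66. PCs: A@4 B@4

Answer: x=-66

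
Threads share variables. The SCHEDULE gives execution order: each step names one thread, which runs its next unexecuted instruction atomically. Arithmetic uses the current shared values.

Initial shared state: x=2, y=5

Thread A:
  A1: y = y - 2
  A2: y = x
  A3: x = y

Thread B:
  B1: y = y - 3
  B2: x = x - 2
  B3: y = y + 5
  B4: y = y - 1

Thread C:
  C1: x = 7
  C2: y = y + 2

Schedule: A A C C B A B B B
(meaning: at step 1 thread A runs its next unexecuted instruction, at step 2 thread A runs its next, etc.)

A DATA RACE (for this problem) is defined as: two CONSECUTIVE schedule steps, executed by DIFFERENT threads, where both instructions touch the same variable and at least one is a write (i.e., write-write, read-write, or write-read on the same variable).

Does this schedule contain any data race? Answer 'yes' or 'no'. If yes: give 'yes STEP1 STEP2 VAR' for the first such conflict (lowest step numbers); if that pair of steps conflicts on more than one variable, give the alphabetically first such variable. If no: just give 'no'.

Answer: yes 2 3 x

Derivation:
Steps 1,2: same thread (A). No race.
Steps 2,3: A(y = x) vs C(x = 7). RACE on x (R-W).
Steps 3,4: same thread (C). No race.
Steps 4,5: C(y = y + 2) vs B(y = y - 3). RACE on y (W-W).
Steps 5,6: B(y = y - 3) vs A(x = y). RACE on y (W-R).
Steps 6,7: A(x = y) vs B(x = x - 2). RACE on x (W-W).
Steps 7,8: same thread (B). No race.
Steps 8,9: same thread (B). No race.
First conflict at steps 2,3.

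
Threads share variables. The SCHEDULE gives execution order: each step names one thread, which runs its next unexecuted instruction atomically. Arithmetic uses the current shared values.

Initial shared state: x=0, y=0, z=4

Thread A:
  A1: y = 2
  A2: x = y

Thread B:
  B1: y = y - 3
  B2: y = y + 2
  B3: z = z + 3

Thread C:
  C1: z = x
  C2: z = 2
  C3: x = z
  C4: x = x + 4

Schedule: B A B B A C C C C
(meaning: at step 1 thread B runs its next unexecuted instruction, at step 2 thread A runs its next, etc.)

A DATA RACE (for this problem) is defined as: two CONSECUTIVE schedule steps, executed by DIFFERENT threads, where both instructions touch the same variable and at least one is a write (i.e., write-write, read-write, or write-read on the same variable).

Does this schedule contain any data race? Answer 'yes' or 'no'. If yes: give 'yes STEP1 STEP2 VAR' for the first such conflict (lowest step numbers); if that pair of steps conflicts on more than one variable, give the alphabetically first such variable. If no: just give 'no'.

Answer: yes 1 2 y

Derivation:
Steps 1,2: B(y = y - 3) vs A(y = 2). RACE on y (W-W).
Steps 2,3: A(y = 2) vs B(y = y + 2). RACE on y (W-W).
Steps 3,4: same thread (B). No race.
Steps 4,5: B(r=z,w=z) vs A(r=y,w=x). No conflict.
Steps 5,6: A(x = y) vs C(z = x). RACE on x (W-R).
Steps 6,7: same thread (C). No race.
Steps 7,8: same thread (C). No race.
Steps 8,9: same thread (C). No race.
First conflict at steps 1,2.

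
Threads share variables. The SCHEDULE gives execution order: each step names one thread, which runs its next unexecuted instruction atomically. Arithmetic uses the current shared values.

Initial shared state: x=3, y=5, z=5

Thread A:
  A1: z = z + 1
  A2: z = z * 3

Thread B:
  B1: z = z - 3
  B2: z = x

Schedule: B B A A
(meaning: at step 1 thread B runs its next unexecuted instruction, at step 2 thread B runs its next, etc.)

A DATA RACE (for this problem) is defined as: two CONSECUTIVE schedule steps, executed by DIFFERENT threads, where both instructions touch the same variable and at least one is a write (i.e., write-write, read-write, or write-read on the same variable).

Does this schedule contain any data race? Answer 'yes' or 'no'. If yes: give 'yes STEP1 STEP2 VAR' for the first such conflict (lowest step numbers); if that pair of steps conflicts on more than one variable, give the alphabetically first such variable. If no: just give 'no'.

Steps 1,2: same thread (B). No race.
Steps 2,3: B(z = x) vs A(z = z + 1). RACE on z (W-W).
Steps 3,4: same thread (A). No race.
First conflict at steps 2,3.

Answer: yes 2 3 z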